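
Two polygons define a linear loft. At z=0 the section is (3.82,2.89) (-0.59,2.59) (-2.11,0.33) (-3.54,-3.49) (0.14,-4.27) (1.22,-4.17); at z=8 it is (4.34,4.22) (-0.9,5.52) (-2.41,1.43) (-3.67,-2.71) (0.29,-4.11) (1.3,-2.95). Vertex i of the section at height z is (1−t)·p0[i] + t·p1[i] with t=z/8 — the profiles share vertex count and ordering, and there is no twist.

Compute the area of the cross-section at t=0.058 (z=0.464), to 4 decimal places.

Area at t=0.058: 33.2198

Cross-section at t=0.058: each vertex is (1-t)·p0[i] + t·p1[i].
  v1: (1-0.058)·(3.82,2.89) + 0.058·(4.34,4.22) = (3.8502,2.9671)
  v2: (1-0.058)·(-0.59,2.59) + 0.058·(-0.9,5.52) = (-0.6080,2.7599)
  v3: (1-0.058)·(-2.11,0.33) + 0.058·(-2.41,1.43) = (-2.1274,0.3938)
  v4: (1-0.058)·(-3.54,-3.49) + 0.058·(-3.67,-2.71) = (-3.5475,-3.4448)
  v5: (1-0.058)·(0.14,-4.27) + 0.058·(0.29,-4.11) = (0.1487,-4.2607)
  v6: (1-0.058)·(1.22,-4.17) + 0.058·(1.3,-2.95) = (1.2246,-4.0992)
Shoelace sum Σ(x_i·y_{i+1} − x_{i+1}·y_i):
  i=1: 3.8502·2.7599 − -0.6080·2.9671 = +12.4302 (running +12.4302)
  i=2: -0.6080·0.3938 − -2.1274·2.7599 = +5.6321 (running +18.0622)
  i=3: -2.1274·-3.4448 − -3.5475·0.3938 = +8.7254 (running +26.7876)
  i=4: -3.5475·-4.2607 − 0.1487·-3.4448 = +15.6273 (running +42.4150)
  i=5: 0.1487·-4.0992 − 1.2246·-4.2607 = +4.6083 (running +47.0233)
  i=6: 1.2246·2.9671 − 3.8502·-4.0992 = +19.4164 (running +66.4397)
Area = |Σ|/2 = |66.4397|/2 = 33.2198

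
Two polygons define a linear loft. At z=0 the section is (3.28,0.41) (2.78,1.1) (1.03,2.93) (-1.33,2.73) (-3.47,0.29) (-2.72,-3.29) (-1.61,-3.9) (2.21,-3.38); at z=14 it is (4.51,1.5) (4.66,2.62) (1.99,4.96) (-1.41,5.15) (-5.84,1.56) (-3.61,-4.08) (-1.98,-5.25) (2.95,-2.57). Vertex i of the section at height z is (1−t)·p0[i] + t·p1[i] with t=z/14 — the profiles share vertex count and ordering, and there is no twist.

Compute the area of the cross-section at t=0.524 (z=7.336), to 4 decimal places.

Cross-section at t=0.524: each vertex is (1-t)·p0[i] + t·p1[i].
  v1: (1-0.524)·(3.28,0.41) + 0.524·(4.51,1.5) = (3.9245,0.9812)
  v2: (1-0.524)·(2.78,1.1) + 0.524·(4.66,2.62) = (3.7651,1.8965)
  v3: (1-0.524)·(1.03,2.93) + 0.524·(1.99,4.96) = (1.5330,3.9937)
  v4: (1-0.524)·(-1.33,2.73) + 0.524·(-1.41,5.15) = (-1.3719,3.9981)
  v5: (1-0.524)·(-3.47,0.29) + 0.524·(-5.84,1.56) = (-4.7119,0.9555)
  v6: (1-0.524)·(-2.72,-3.29) + 0.524·(-3.61,-4.08) = (-3.1864,-3.7040)
  v7: (1-0.524)·(-1.61,-3.9) + 0.524·(-1.98,-5.25) = (-1.8039,-4.6074)
  v8: (1-0.524)·(2.21,-3.38) + 0.524·(2.95,-2.57) = (2.5978,-2.9556)
Shoelace sum Σ(x_i·y_{i+1} − x_{i+1}·y_i):
  i=1: 3.9245·1.8965 − 3.7651·0.9812 = +3.7486 (running +3.7486)
  i=2: 3.7651·3.9937 − 1.5330·1.8965 = +12.1295 (running +15.8780)
  i=3: 1.5330·3.9981 − -1.3719·3.9937 = +11.6083 (running +27.4863)
  i=4: -1.3719·0.9555 − -4.7119·3.9981 = +17.5276 (running +45.0140)
  i=5: -4.7119·-3.7040 − -3.1864·0.9555 = +20.4971 (running +65.5111)
  i=6: -3.1864·-4.6074 − -1.8039·-3.7040 = +7.9993 (running +73.5104)
  i=7: -1.8039·-2.9556 − 2.5978·-4.6074 = +17.3004 (running +90.8108)
  i=8: 2.5978·0.9812 − 3.9245·-2.9556 = +14.1480 (running +104.9588)
Area = |Σ|/2 = |104.9588|/2 = 52.4794

Area at t=0.524: 52.4794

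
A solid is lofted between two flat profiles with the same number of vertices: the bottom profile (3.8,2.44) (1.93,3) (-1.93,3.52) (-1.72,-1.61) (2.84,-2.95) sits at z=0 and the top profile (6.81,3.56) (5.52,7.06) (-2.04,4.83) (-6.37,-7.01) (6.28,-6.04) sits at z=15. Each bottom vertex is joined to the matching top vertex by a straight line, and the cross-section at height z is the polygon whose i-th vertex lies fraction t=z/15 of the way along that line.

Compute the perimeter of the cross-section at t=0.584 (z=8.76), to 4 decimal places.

Perimeter at t=0.584: 35.3993

Cross-section at t=0.584: each vertex is (1-t)·p0[i] + t·p1[i].
  v1: (1-0.584)·(3.8,2.44) + 0.584·(6.81,3.56) = (5.5578,3.0941)
  v2: (1-0.584)·(1.93,3) + 0.584·(5.52,7.06) = (4.0266,5.3710)
  v3: (1-0.584)·(-1.93,3.52) + 0.584·(-2.04,4.83) = (-1.9942,4.2850)
  v4: (1-0.584)·(-1.72,-1.61) + 0.584·(-6.37,-7.01) = (-4.4356,-4.7636)
  v5: (1-0.584)·(2.84,-2.95) + 0.584·(6.28,-6.04) = (4.8490,-4.7546)
Perimeter = Σ |v_{i+1} − v_i|:
  edge 1→2: √(-1.5313² + 2.2770²) = 2.7440 (running 2.7440)
  edge 2→3: √(-6.0208² + -1.0860²) = 6.1180 (running 8.8619)
  edge 3→4: √(-2.4414² + -9.0486²) = 9.3722 (running 18.2341)
  edge 4→5: √(9.2846² + 0.0090²) = 9.2846 (running 27.5187)
  edge 5→1: √(0.7089² + 7.8486²) = 7.8806 (running 35.3993)
Perimeter = 35.3993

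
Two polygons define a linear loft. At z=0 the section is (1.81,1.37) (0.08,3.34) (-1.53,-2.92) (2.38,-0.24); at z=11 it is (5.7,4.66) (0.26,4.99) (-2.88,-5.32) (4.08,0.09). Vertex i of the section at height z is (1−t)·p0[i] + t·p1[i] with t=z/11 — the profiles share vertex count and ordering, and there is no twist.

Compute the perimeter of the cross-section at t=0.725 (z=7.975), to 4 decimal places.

Perimeter at t=0.725: 25.6623

Cross-section at t=0.725: each vertex is (1-t)·p0[i] + t·p1[i].
  v1: (1-0.725)·(1.81,1.37) + 0.725·(5.7,4.66) = (4.6303,3.7552)
  v2: (1-0.725)·(0.08,3.34) + 0.725·(0.26,4.99) = (0.2105,4.5362)
  v3: (1-0.725)·(-1.53,-2.92) + 0.725·(-2.88,-5.32) = (-2.5088,-4.6600)
  v4: (1-0.725)·(2.38,-0.24) + 0.725·(4.08,0.09) = (3.6125,-0.0008)
Perimeter = Σ |v_{i+1} − v_i|:
  edge 1→2: √(-4.4198² + 0.7810²) = 4.4882 (running 4.4882)
  edge 2→3: √(-2.7193² + -9.1962²) = 9.5899 (running 14.0781)
  edge 3→4: √(6.1212² + 4.6593²) = 7.6927 (running 21.7708)
  edge 4→1: √(1.0178² + 3.7560²) = 3.8914 (running 25.6623)
Perimeter = 25.6623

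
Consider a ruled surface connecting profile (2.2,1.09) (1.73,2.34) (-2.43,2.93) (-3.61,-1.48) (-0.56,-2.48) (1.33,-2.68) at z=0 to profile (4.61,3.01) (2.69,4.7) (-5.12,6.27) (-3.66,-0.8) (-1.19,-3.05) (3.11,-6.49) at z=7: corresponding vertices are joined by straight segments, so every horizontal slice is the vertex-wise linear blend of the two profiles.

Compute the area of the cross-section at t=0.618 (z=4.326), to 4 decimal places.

Cross-section at t=0.618: each vertex is (1-t)·p0[i] + t·p1[i].
  v1: (1-0.618)·(2.2,1.09) + 0.618·(4.61,3.01) = (3.6894,2.2766)
  v2: (1-0.618)·(1.73,2.34) + 0.618·(2.69,4.7) = (2.3233,3.7985)
  v3: (1-0.618)·(-2.43,2.93) + 0.618·(-5.12,6.27) = (-4.0924,4.9941)
  v4: (1-0.618)·(-3.61,-1.48) + 0.618·(-3.66,-0.8) = (-3.6409,-1.0598)
  v5: (1-0.618)·(-0.56,-2.48) + 0.618·(-1.19,-3.05) = (-0.9493,-2.8323)
  v6: (1-0.618)·(1.33,-2.68) + 0.618·(3.11,-6.49) = (2.4300,-5.0346)
Shoelace sum Σ(x_i·y_{i+1} − x_{i+1}·y_i):
  i=1: 3.6894·3.7985 − 2.3233·2.2766 = +8.7249 (running +8.7249)
  i=2: 2.3233·4.9941 − -4.0924·3.7985 = +27.1477 (running +35.8727)
  i=3: -4.0924·-1.0598 − -3.6409·4.9941 = +22.5201 (running +58.3927)
  i=4: -3.6409·-2.8323 − -0.9493·-1.0598 = +9.3059 (running +67.6986)
  i=5: -0.9493·-5.0346 − 2.4300·-2.8323 = +11.6620 (running +79.3607)
  i=6: 2.4300·2.2766 − 3.6894·-5.0346 = +24.1066 (running +103.4673)
Area = |Σ|/2 = |103.4673|/2 = 51.7336

Area at t=0.618: 51.7336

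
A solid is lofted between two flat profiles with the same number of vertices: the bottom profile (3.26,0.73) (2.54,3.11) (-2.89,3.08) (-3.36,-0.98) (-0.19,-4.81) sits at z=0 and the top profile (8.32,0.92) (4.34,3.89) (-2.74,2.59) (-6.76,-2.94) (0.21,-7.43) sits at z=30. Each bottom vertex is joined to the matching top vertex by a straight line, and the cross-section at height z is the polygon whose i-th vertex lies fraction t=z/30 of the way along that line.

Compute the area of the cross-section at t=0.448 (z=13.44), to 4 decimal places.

Area at t=0.448: 58.6028

Cross-section at t=0.448: each vertex is (1-t)·p0[i] + t·p1[i].
  v1: (1-0.448)·(3.26,0.73) + 0.448·(8.32,0.92) = (5.5269,0.8151)
  v2: (1-0.448)·(2.54,3.11) + 0.448·(4.34,3.89) = (3.3464,3.4594)
  v3: (1-0.448)·(-2.89,3.08) + 0.448·(-2.74,2.59) = (-2.8228,2.8605)
  v4: (1-0.448)·(-3.36,-0.98) + 0.448·(-6.76,-2.94) = (-4.8832,-1.8581)
  v5: (1-0.448)·(-0.19,-4.81) + 0.448·(0.21,-7.43) = (-0.0108,-5.9838)
Shoelace sum Σ(x_i·y_{i+1} − x_{i+1}·y_i):
  i=1: 5.5269·3.4594 − 3.3464·0.8151 = +16.3922 (running +16.3922)
  i=2: 3.3464·2.8605 − -2.8228·3.4594 = +19.3376 (running +35.7298)
  i=3: -2.8228·-1.8581 − -4.8832·2.8605 = +19.2133 (running +54.9431)
  i=4: -4.8832·-5.9838 − -0.0108·-1.8581 = +29.1998 (running +84.1429)
  i=5: -0.0108·0.8151 − 5.5269·-5.9838 = +33.0627 (running +117.2056)
Area = |Σ|/2 = |117.2056|/2 = 58.6028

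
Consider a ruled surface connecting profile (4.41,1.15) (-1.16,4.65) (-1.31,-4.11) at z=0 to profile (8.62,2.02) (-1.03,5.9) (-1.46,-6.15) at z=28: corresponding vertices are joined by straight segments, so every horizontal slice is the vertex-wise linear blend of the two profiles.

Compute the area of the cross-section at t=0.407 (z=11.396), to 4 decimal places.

Cross-section at t=0.407: each vertex is (1-t)·p0[i] + t·p1[i].
  v1: (1-0.407)·(4.41,1.15) + 0.407·(8.62,2.02) = (6.1235,1.5041)
  v2: (1-0.407)·(-1.16,4.65) + 0.407·(-1.03,5.9) = (-1.1071,5.1587)
  v3: (1-0.407)·(-1.31,-4.11) + 0.407·(-1.46,-6.15) = (-1.3710,-4.9403)
Shoelace sum Σ(x_i·y_{i+1} − x_{i+1}·y_i):
  i=1: 6.1235·5.1587 − -1.1071·1.5041 = +33.2546 (running +33.2546)
  i=2: -1.1071·-4.9403 − -1.3710·5.1587 = +12.5422 (running +45.7969)
  i=3: -1.3710·1.5041 − 6.1235·-4.9403 = +28.1895 (running +73.9863)
Area = |Σ|/2 = |73.9863|/2 = 36.9932

Area at t=0.407: 36.9932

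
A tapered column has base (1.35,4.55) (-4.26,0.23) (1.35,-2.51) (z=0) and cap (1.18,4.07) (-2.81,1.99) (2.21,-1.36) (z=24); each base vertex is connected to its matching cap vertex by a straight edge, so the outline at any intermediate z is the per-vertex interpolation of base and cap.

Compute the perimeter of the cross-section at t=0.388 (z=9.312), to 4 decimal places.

Perimeter at t=0.388: 18.6495

Cross-section at t=0.388: each vertex is (1-t)·p0[i] + t·p1[i].
  v1: (1-0.388)·(1.35,4.55) + 0.388·(1.18,4.07) = (1.2840,4.3638)
  v2: (1-0.388)·(-4.26,0.23) + 0.388·(-2.81,1.99) = (-3.6974,0.9129)
  v3: (1-0.388)·(1.35,-2.51) + 0.388·(2.21,-1.36) = (1.6837,-2.0638)
Perimeter = Σ |v_{i+1} − v_i|:
  edge 1→2: √(-4.9814² + -3.4509²) = 6.0600 (running 6.0600)
  edge 2→3: √(5.3811² + -2.9767²) = 6.1495 (running 12.2095)
  edge 3→1: √(-0.3996² + 6.4276²) = 6.4400 (running 18.6495)
Perimeter = 18.6495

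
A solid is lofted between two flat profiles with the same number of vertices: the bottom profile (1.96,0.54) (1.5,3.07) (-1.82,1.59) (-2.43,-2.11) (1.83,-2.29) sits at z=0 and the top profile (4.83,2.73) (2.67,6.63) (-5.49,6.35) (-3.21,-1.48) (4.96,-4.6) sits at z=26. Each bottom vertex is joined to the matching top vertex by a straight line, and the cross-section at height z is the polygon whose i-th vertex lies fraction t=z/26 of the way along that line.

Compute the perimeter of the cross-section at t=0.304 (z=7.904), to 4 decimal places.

Perimeter at t=0.304: 22.7381

Cross-section at t=0.304: each vertex is (1-t)·p0[i] + t·p1[i].
  v1: (1-0.304)·(1.96,0.54) + 0.304·(4.83,2.73) = (2.8325,1.2058)
  v2: (1-0.304)·(1.5,3.07) + 0.304·(2.67,6.63) = (1.8557,4.1522)
  v3: (1-0.304)·(-1.82,1.59) + 0.304·(-5.49,6.35) = (-2.9357,3.0370)
  v4: (1-0.304)·(-2.43,-2.11) + 0.304·(-3.21,-1.48) = (-2.6671,-1.9185)
  v5: (1-0.304)·(1.83,-2.29) + 0.304·(4.96,-4.6) = (2.7815,-2.9922)
Perimeter = Σ |v_{i+1} − v_i|:
  edge 1→2: √(-0.9768² + 2.9465²) = 3.1042 (running 3.1042)
  edge 2→3: √(-4.7914² + -1.1152²) = 4.9194 (running 8.0236)
  edge 3→4: √(0.2686² + -4.9555²) = 4.9628 (running 12.9864)
  edge 4→5: √(5.4486² + -1.0738²) = 5.5534 (running 18.5398)
  edge 5→1: √(0.0510² + 4.1980²) = 4.1983 (running 22.7381)
Perimeter = 22.7381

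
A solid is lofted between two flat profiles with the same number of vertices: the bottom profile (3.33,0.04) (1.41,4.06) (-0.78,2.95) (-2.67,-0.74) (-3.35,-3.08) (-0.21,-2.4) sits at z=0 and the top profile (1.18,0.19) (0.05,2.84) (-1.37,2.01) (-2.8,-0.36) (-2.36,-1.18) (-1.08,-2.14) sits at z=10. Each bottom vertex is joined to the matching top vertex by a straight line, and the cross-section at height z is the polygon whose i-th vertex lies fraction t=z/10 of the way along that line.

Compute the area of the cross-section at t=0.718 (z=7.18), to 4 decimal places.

Area at t=0.718: 14.5197

Cross-section at t=0.718: each vertex is (1-t)·p0[i] + t·p1[i].
  v1: (1-0.718)·(3.33,0.04) + 0.718·(1.18,0.19) = (1.7863,0.1477)
  v2: (1-0.718)·(1.41,4.06) + 0.718·(0.05,2.84) = (0.4335,3.1840)
  v3: (1-0.718)·(-0.78,2.95) + 0.718·(-1.37,2.01) = (-1.2036,2.2751)
  v4: (1-0.718)·(-2.67,-0.74) + 0.718·(-2.8,-0.36) = (-2.7633,-0.4672)
  v5: (1-0.718)·(-3.35,-3.08) + 0.718·(-2.36,-1.18) = (-2.6392,-1.7158)
  v6: (1-0.718)·(-0.21,-2.4) + 0.718·(-1.08,-2.14) = (-0.8347,-2.2133)
Shoelace sum Σ(x_i·y_{i+1} − x_{i+1}·y_i):
  i=1: 1.7863·3.1840 − 0.4335·0.1477 = +5.6236 (running +5.6236)
  i=2: 0.4335·2.2751 − -1.2036·3.1840 = +4.8187 (running +10.4423)
  i=3: -1.2036·-0.4672 − -2.7633·2.2751 = +6.8491 (running +17.2914)
  i=4: -2.7633·-1.7158 − -2.6392·-0.4672 = +3.5084 (running +20.7998)
  i=5: -2.6392·-2.2133 − -0.8347·-1.7158 = +4.4092 (running +25.2090)
  i=6: -0.8347·0.1477 − 1.7863·-2.2133 = +3.8304 (running +29.0394)
Area = |Σ|/2 = |29.0394|/2 = 14.5197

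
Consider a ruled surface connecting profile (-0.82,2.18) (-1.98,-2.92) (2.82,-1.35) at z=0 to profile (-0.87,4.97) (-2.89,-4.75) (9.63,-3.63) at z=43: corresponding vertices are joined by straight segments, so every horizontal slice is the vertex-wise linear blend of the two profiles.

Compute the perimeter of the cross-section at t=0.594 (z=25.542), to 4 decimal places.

Cross-section at t=0.594: each vertex is (1-t)·p0[i] + t·p1[i].
  v1: (1-0.594)·(-0.82,2.18) + 0.594·(-0.87,4.97) = (-0.8497,3.8373)
  v2: (1-0.594)·(-1.98,-2.92) + 0.594·(-2.89,-4.75) = (-2.5205,-4.0070)
  v3: (1-0.594)·(2.82,-1.35) + 0.594·(9.63,-3.63) = (6.8651,-2.7043)
Perimeter = Σ |v_{i+1} − v_i|:
  edge 1→2: √(-1.6708² + -7.8443²) = 8.0203 (running 8.0203)
  edge 2→3: √(9.3857² + 1.3027²) = 9.4757 (running 17.4959)
  edge 3→1: √(-7.7148² + 6.5416²) = 10.1149 (running 27.6108)
Perimeter = 27.6108

Perimeter at t=0.594: 27.6108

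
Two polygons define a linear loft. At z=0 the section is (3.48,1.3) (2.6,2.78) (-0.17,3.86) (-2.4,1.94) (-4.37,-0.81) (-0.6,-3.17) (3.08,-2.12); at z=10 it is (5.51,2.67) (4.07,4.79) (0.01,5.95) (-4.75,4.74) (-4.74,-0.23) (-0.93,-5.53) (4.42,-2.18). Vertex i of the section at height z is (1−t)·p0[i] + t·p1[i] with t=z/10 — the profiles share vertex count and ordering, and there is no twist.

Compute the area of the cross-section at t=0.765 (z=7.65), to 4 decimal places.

Area at t=0.765: 71.2100

Cross-section at t=0.765: each vertex is (1-t)·p0[i] + t·p1[i].
  v1: (1-0.765)·(3.48,1.3) + 0.765·(5.51,2.67) = (5.0329,2.3480)
  v2: (1-0.765)·(2.6,2.78) + 0.765·(4.07,4.79) = (3.7246,4.3177)
  v3: (1-0.765)·(-0.17,3.86) + 0.765·(0.01,5.95) = (-0.0323,5.4588)
  v4: (1-0.765)·(-2.4,1.94) + 0.765·(-4.75,4.74) = (-4.1978,4.0820)
  v5: (1-0.765)·(-4.37,-0.81) + 0.765·(-4.74,-0.23) = (-4.6531,-0.3663)
  v6: (1-0.765)·(-0.6,-3.17) + 0.765·(-0.93,-5.53) = (-0.8525,-4.9754)
  v7: (1-0.765)·(3.08,-2.12) + 0.765·(4.42,-2.18) = (4.1051,-2.1659)
Shoelace sum Σ(x_i·y_{i+1} − x_{i+1}·y_i):
  i=1: 5.0329·4.3177 − 3.7246·2.3480 = +12.9851 (running +12.9851)
  i=2: 3.7246·5.4588 − -0.0323·4.3177 = +20.4712 (running +33.4563)
  i=3: -0.0323·4.0820 − -4.1978·5.4588 = +22.7830 (running +56.2393)
  i=4: -4.1978·-0.3663 − -4.6531·4.0820 = +20.5314 (running +76.7707)
  i=5: -4.6531·-4.9754 − -0.8525·-0.3663 = +22.8385 (running +99.6093)
  i=6: -0.8525·-2.1659 − 4.1051·-4.9754 = +22.2708 (running +121.8801)
  i=7: 4.1051·2.3480 − 5.0329·-2.1659 = +20.5398 (running +142.4199)
Area = |Σ|/2 = |142.4199|/2 = 71.2100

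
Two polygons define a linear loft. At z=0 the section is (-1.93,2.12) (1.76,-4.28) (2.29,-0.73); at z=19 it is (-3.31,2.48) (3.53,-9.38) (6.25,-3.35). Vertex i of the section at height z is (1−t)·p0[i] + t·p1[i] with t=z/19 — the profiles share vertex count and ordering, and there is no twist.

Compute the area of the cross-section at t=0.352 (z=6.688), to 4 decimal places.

Cross-section at t=0.352: each vertex is (1-t)·p0[i] + t·p1[i].
  v1: (1-0.352)·(-1.93,2.12) + 0.352·(-3.31,2.48) = (-2.4158,2.2467)
  v2: (1-0.352)·(1.76,-4.28) + 0.352·(3.53,-9.38) = (2.3830,-6.0752)
  v3: (1-0.352)·(2.29,-0.73) + 0.352·(6.25,-3.35) = (3.6839,-1.6522)
Shoelace sum Σ(x_i·y_{i+1} − x_{i+1}·y_i):
  i=1: -2.4158·-6.0752 − 2.3830·2.2467 = +9.3222 (running +9.3222)
  i=2: 2.3830·-1.6522 − 3.6839·-6.0752 = +18.4432 (running +27.7654)
  i=3: 3.6839·2.2467 − -2.4158·-1.6522 = +4.2853 (running +32.0507)
Area = |Σ|/2 = |32.0507|/2 = 16.0254

Area at t=0.352: 16.0254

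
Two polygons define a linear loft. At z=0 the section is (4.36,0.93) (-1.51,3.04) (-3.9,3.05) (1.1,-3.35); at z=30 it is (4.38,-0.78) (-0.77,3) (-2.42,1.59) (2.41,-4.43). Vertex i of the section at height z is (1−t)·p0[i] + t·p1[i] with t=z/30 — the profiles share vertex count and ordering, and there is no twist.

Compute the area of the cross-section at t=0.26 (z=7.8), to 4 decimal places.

Cross-section at t=0.26: each vertex is (1-t)·p0[i] + t·p1[i].
  v1: (1-0.26)·(4.36,0.93) + 0.26·(4.38,-0.78) = (4.3652,0.4854)
  v2: (1-0.26)·(-1.51,3.04) + 0.26·(-0.77,3) = (-1.3176,3.0296)
  v3: (1-0.26)·(-3.9,3.05) + 0.26·(-2.42,1.59) = (-3.5152,2.6704)
  v4: (1-0.26)·(1.1,-3.35) + 0.26·(2.41,-4.43) = (1.4406,-3.6308)
Shoelace sum Σ(x_i·y_{i+1} − x_{i+1}·y_i):
  i=1: 4.3652·3.0296 − -1.3176·0.4854 = +13.8644 (running +13.8644)
  i=2: -1.3176·2.6704 − -3.5152·3.0296 = +7.1311 (running +20.9955)
  i=3: -3.5152·-3.6308 − 1.4406·2.6704 = +8.9160 (running +29.9115)
  i=4: 1.4406·0.4854 − 4.3652·-3.6308 = +16.5484 (running +46.4599)
Area = |Σ|/2 = |46.4599|/2 = 23.2300

Area at t=0.26: 23.2300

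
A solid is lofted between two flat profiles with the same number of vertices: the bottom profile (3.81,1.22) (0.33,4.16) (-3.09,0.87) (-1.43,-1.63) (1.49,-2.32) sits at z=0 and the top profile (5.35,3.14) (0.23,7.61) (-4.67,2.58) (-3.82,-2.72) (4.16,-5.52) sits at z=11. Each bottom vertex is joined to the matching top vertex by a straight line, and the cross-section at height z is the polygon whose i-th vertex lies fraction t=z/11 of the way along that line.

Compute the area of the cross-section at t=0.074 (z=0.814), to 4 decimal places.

Cross-section at t=0.074: each vertex is (1-t)·p0[i] + t·p1[i].
  v1: (1-0.074)·(3.81,1.22) + 0.074·(5.35,3.14) = (3.9240,1.3621)
  v2: (1-0.074)·(0.33,4.16) + 0.074·(0.23,7.61) = (0.3226,4.4153)
  v3: (1-0.074)·(-3.09,0.87) + 0.074·(-4.67,2.58) = (-3.2069,0.9965)
  v4: (1-0.074)·(-1.43,-1.63) + 0.074·(-3.82,-2.72) = (-1.6069,-1.7107)
  v5: (1-0.074)·(1.49,-2.32) + 0.074·(4.16,-5.52) = (1.6876,-2.5568)
Shoelace sum Σ(x_i·y_{i+1} − x_{i+1}·y_i):
  i=1: 3.9240·4.4153 − 0.3226·1.3621 = +16.8861 (running +16.8861)
  i=2: 0.3226·0.9965 − -3.2069·4.4153 = +14.4810 (running +31.3671)
  i=3: -3.2069·-1.7107 − -1.6069·0.9965 = +7.0873 (running +38.4543)
  i=4: -1.6069·-2.5568 − 1.6876·-1.7107 = +6.9953 (running +45.4496)
  i=5: 1.6876·1.3621 − 3.9240·-2.5568 = +12.3314 (running +57.7810)
Area = |Σ|/2 = |57.7810|/2 = 28.8905

Area at t=0.074: 28.8905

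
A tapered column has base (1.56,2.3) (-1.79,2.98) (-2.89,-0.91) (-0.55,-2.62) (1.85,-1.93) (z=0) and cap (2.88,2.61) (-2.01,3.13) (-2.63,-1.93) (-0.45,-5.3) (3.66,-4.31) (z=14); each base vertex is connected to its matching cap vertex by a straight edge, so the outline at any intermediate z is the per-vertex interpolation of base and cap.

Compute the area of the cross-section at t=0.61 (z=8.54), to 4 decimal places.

Cross-section at t=0.61: each vertex is (1-t)·p0[i] + t·p1[i].
  v1: (1-0.61)·(1.56,2.3) + 0.61·(2.88,2.61) = (2.3652,2.4891)
  v2: (1-0.61)·(-1.79,2.98) + 0.61·(-2.01,3.13) = (-1.9242,3.0715)
  v3: (1-0.61)·(-2.89,-0.91) + 0.61·(-2.63,-1.93) = (-2.7314,-1.5322)
  v4: (1-0.61)·(-0.55,-2.62) + 0.61·(-0.45,-5.3) = (-0.4890,-4.2548)
  v5: (1-0.61)·(1.85,-1.93) + 0.61·(3.66,-4.31) = (2.9541,-3.3818)
Shoelace sum Σ(x_i·y_{i+1} − x_{i+1}·y_i):
  i=1: 2.3652·3.0715 − -1.9242·2.4891 = +12.0542 (running +12.0542)
  i=2: -1.9242·-1.5322 − -2.7314·3.0715 = +11.3378 (running +23.3920)
  i=3: -2.7314·-4.2548 − -0.4890·-1.5322 = +10.8723 (running +34.2643)
  i=4: -0.4890·-3.3818 − 2.9541·-4.2548 = +14.2228 (running +48.4871)
  i=5: 2.9541·2.4891 − 2.3652·-3.3818 = +15.3517 (running +63.8388)
Area = |Σ|/2 = |63.8388|/2 = 31.9194

Area at t=0.61: 31.9194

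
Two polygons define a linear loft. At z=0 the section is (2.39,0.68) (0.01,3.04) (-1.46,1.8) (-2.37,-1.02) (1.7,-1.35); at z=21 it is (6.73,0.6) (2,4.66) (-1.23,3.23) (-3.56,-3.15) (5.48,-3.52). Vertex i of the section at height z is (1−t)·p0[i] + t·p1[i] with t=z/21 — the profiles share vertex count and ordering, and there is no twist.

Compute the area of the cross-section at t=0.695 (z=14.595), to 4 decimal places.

Area at t=0.695: 40.6271

Cross-section at t=0.695: each vertex is (1-t)·p0[i] + t·p1[i].
  v1: (1-0.695)·(2.39,0.68) + 0.695·(6.73,0.6) = (5.4063,0.6244)
  v2: (1-0.695)·(0.01,3.04) + 0.695·(2,4.66) = (1.3930,4.1659)
  v3: (1-0.695)·(-1.46,1.8) + 0.695·(-1.23,3.23) = (-1.3001,2.7938)
  v4: (1-0.695)·(-2.37,-1.02) + 0.695·(-3.56,-3.15) = (-3.1970,-2.5004)
  v5: (1-0.695)·(1.7,-1.35) + 0.695·(5.48,-3.52) = (4.3271,-2.8581)
Shoelace sum Σ(x_i·y_{i+1} − x_{i+1}·y_i):
  i=1: 5.4063·4.1659 − 1.3930·0.6244 = +21.6523 (running +21.6523)
  i=2: 1.3930·2.7938 − -1.3001·4.1659 = +9.3083 (running +30.9606)
  i=3: -1.3001·-2.5004 − -3.1970·2.7938 = +12.1829 (running +43.1435)
  i=4: -3.1970·-2.8581 − 4.3271·-2.5004 = +19.9569 (running +63.1004)
  i=5: 4.3271·0.6244 − 5.4063·-2.8581 = +18.1539 (running +81.2542)
Area = |Σ|/2 = |81.2542|/2 = 40.6271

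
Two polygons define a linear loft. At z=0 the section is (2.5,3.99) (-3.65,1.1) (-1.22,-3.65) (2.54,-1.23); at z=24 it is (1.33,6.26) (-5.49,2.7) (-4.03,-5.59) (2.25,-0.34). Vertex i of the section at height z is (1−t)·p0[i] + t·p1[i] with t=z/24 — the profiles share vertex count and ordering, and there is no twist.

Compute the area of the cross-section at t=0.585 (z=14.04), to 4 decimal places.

Cross-section at t=0.585: each vertex is (1-t)·p0[i] + t·p1[i].
  v1: (1-0.585)·(2.5,3.99) + 0.585·(1.33,6.26) = (1.8155,5.3179)
  v2: (1-0.585)·(-3.65,1.1) + 0.585·(-5.49,2.7) = (-4.7264,2.0360)
  v3: (1-0.585)·(-1.22,-3.65) + 0.585·(-4.03,-5.59) = (-2.8638,-4.7849)
  v4: (1-0.585)·(2.54,-1.23) + 0.585·(2.25,-0.34) = (2.3704,-0.7094)
Shoelace sum Σ(x_i·y_{i+1} − x_{i+1}·y_i):
  i=1: 1.8155·2.0360 − -4.7264·5.3179 = +28.8312 (running +28.8312)
  i=2: -4.7264·-4.7849 − -2.8638·2.0360 = +28.4461 (running +57.2774)
  i=3: -2.8638·-0.7094 − 2.3704·-4.7849 = +13.3734 (running +70.6507)
  i=4: 2.3704·5.3179 − 1.8155·-0.7094 = +13.8933 (running +84.5440)
Area = |Σ|/2 = |84.5440|/2 = 42.2720

Area at t=0.585: 42.2720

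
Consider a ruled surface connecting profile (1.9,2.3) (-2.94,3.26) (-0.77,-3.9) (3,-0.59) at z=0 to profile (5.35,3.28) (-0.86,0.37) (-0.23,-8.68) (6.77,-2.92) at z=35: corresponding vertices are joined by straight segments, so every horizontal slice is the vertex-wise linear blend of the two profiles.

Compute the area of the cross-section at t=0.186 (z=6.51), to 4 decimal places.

Cross-section at t=0.186: each vertex is (1-t)·p0[i] + t·p1[i].
  v1: (1-0.186)·(1.9,2.3) + 0.186·(5.35,3.28) = (2.5417,2.4823)
  v2: (1-0.186)·(-2.94,3.26) + 0.186·(-0.86,0.37) = (-2.5531,2.7225)
  v3: (1-0.186)·(-0.77,-3.9) + 0.186·(-0.23,-8.68) = (-0.6696,-4.7891)
  v4: (1-0.186)·(3,-0.59) + 0.186·(6.77,-2.92) = (3.7012,-1.0234)
Shoelace sum Σ(x_i·y_{i+1} − x_{i+1}·y_i):
  i=1: 2.5417·2.7225 − -2.5531·2.4823 = +13.2572 (running +13.2572)
  i=2: -2.5531·-4.7891 − -0.6696·2.7225 = +14.0499 (running +27.3072)
  i=3: -0.6696·-1.0234 − 3.7012·-4.7891 = +18.4107 (running +45.7178)
  i=4: 3.7012·2.4823 − 2.5417·-1.0234 = +11.7886 (running +57.5064)
Area = |Σ|/2 = |57.5064|/2 = 28.7532

Area at t=0.186: 28.7532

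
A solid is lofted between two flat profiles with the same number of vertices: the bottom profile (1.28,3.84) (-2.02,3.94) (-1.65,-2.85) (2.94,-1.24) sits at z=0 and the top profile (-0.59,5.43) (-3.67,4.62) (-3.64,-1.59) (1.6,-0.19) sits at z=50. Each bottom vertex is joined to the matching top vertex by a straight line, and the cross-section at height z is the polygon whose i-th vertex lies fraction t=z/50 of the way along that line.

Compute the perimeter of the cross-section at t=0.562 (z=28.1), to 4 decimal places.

Cross-section at t=0.562: each vertex is (1-t)·p0[i] + t·p1[i].
  v1: (1-0.562)·(1.28,3.84) + 0.562·(-0.59,5.43) = (0.2291,4.7336)
  v2: (1-0.562)·(-2.02,3.94) + 0.562·(-3.67,4.62) = (-2.9473,4.3222)
  v3: (1-0.562)·(-1.65,-2.85) + 0.562·(-3.64,-1.59) = (-2.7684,-2.1419)
  v4: (1-0.562)·(2.94,-1.24) + 0.562·(1.6,-0.19) = (2.1869,-0.6499)
Perimeter = Σ |v_{i+1} − v_i|:
  edge 1→2: √(-3.1764² + -0.4114²) = 3.2029 (running 3.2029)
  edge 2→3: √(0.1789² + -6.4640²) = 6.4665 (running 9.6694)
  edge 3→4: √(4.9553² + 1.4920²) = 5.1750 (running 14.8444)
  edge 4→1: √(-1.9579² + 5.3835²) = 5.7284 (running 20.5729)
Perimeter = 20.5729

Perimeter at t=0.562: 20.5729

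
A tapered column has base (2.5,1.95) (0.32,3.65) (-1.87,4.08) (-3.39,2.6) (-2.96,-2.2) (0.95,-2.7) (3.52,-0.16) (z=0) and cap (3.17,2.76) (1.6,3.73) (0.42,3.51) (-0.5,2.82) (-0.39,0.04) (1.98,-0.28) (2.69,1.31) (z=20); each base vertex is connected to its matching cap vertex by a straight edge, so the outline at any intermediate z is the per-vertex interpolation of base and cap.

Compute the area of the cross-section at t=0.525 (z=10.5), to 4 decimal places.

Cross-section at t=0.525: each vertex is (1-t)·p0[i] + t·p1[i].
  v1: (1-0.525)·(2.5,1.95) + 0.525·(3.17,2.76) = (2.8518,2.3752)
  v2: (1-0.525)·(0.32,3.65) + 0.525·(1.6,3.73) = (0.9920,3.6920)
  v3: (1-0.525)·(-1.87,4.08) + 0.525·(0.42,3.51) = (-0.6677,3.7807)
  v4: (1-0.525)·(-3.39,2.6) + 0.525·(-0.5,2.82) = (-1.8727,2.7155)
  v5: (1-0.525)·(-2.96,-2.2) + 0.525·(-0.39,0.04) = (-1.6107,-1.0240)
  v6: (1-0.525)·(0.95,-2.7) + 0.525·(1.98,-0.28) = (1.4908,-1.4295)
  v7: (1-0.525)·(3.52,-0.16) + 0.525·(2.69,1.31) = (3.0842,0.6118)
Shoelace sum Σ(x_i·y_{i+1} − x_{i+1}·y_i):
  i=1: 2.8518·3.6920 − 0.9920·2.3752 = +8.1724 (running +8.1724)
  i=2: 0.9920·3.7807 − -0.6677·3.6920 = +6.2158 (running +14.3883)
  i=3: -0.6677·2.7155 − -1.8727·3.7807 = +5.2671 (running +19.6554)
  i=4: -1.8727·-1.0240 − -1.6107·2.7155 = +6.2917 (running +25.9471)
  i=5: -1.6107·-1.4295 − 1.4908·-1.0240 = +3.8291 (running +29.7762)
  i=6: 1.4908·0.6118 − 3.0842·-1.4295 = +5.3209 (running +35.0971)
  i=7: 3.0842·2.3752 − 2.8518·0.6118 = +5.5813 (running +40.6784)
Area = |Σ|/2 = |40.6784|/2 = 20.3392

Area at t=0.525: 20.3392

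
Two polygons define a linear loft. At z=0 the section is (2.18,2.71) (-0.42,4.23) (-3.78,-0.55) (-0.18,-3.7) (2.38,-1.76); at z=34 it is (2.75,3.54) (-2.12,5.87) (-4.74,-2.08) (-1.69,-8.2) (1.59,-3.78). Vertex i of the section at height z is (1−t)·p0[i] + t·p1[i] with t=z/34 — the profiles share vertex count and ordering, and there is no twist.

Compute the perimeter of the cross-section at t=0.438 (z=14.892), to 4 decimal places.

Perimeter at t=0.438: 26.4115

Cross-section at t=0.438: each vertex is (1-t)·p0[i] + t·p1[i].
  v1: (1-0.438)·(2.18,2.71) + 0.438·(2.75,3.54) = (2.4297,3.0735)
  v2: (1-0.438)·(-0.42,4.23) + 0.438·(-2.12,5.87) = (-1.1646,4.9483)
  v3: (1-0.438)·(-3.78,-0.55) + 0.438·(-4.74,-2.08) = (-4.2005,-1.2201)
  v4: (1-0.438)·(-0.18,-3.7) + 0.438·(-1.69,-8.2) = (-0.8414,-5.6710)
  v5: (1-0.438)·(2.38,-1.76) + 0.438·(1.59,-3.78) = (2.0340,-2.6448)
Perimeter = Σ |v_{i+1} − v_i|:
  edge 1→2: √(-3.5943² + 1.8748²) = 4.0538 (running 4.0538)
  edge 2→3: √(-3.0359² + -6.1685²) = 6.8751 (running 10.9289)
  edge 3→4: √(3.3591² + -4.4509²) = 5.5762 (running 16.5051)
  edge 4→5: √(2.8754² + 3.0262²) = 4.1744 (running 20.6795)
  edge 5→1: √(0.3957² + 5.7183²) = 5.7320 (running 26.4115)
Perimeter = 26.4115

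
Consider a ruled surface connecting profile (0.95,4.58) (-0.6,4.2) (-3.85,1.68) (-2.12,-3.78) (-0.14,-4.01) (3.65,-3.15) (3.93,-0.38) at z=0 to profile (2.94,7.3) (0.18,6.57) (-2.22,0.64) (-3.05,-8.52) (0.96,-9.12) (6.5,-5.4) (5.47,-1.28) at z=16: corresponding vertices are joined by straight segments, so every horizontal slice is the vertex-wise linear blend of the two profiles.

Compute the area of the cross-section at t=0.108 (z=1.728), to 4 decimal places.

Area at t=0.108: 51.6061

Cross-section at t=0.108: each vertex is (1-t)·p0[i] + t·p1[i].
  v1: (1-0.108)·(0.95,4.58) + 0.108·(2.94,7.3) = (1.1649,4.8738)
  v2: (1-0.108)·(-0.6,4.2) + 0.108·(0.18,6.57) = (-0.5158,4.4560)
  v3: (1-0.108)·(-3.85,1.68) + 0.108·(-2.22,0.64) = (-3.6740,1.5677)
  v4: (1-0.108)·(-2.12,-3.78) + 0.108·(-3.05,-8.52) = (-2.2204,-4.2919)
  v5: (1-0.108)·(-0.14,-4.01) + 0.108·(0.96,-9.12) = (-0.0212,-4.5619)
  v6: (1-0.108)·(3.65,-3.15) + 0.108·(6.5,-5.4) = (3.9578,-3.3930)
  v7: (1-0.108)·(3.93,-0.38) + 0.108·(5.47,-1.28) = (4.0963,-0.4772)
Shoelace sum Σ(x_i·y_{i+1} − x_{i+1}·y_i):
  i=1: 1.1649·4.4560 − -0.5158·4.8738 = +7.7045 (running +7.7045)
  i=2: -0.5158·1.5677 − -3.6740·4.4560 = +15.5625 (running +23.2670)
  i=3: -3.6740·-4.2919 − -2.2204·1.5677 = +19.2493 (running +42.5163)
  i=4: -2.2204·-4.5619 − -0.0212·-4.2919 = +10.0384 (running +52.5547)
  i=5: -0.0212·-3.3930 − 3.9578·-4.5619 = +18.1269 (running +70.6816)
  i=6: 3.9578·-0.4772 − 4.0963·-3.3930 = +12.0102 (running +82.6918)
  i=7: 4.0963·4.8738 − 1.1649·-0.4772 = +20.5204 (running +103.2121)
Area = |Σ|/2 = |103.2121|/2 = 51.6061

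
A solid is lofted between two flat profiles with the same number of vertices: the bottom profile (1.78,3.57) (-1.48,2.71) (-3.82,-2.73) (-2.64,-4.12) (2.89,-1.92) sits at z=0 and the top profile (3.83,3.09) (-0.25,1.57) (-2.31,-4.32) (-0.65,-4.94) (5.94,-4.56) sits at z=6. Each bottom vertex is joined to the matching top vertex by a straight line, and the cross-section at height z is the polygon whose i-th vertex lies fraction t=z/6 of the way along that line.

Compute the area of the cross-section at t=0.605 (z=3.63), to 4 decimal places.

Cross-section at t=0.605: each vertex is (1-t)·p0[i] + t·p1[i].
  v1: (1-0.605)·(1.78,3.57) + 0.605·(3.83,3.09) = (3.0202,3.2796)
  v2: (1-0.605)·(-1.48,2.71) + 0.605·(-0.25,1.57) = (-0.7359,2.0203)
  v3: (1-0.605)·(-3.82,-2.73) + 0.605·(-2.31,-4.32) = (-2.9064,-3.6920)
  v4: (1-0.605)·(-2.64,-4.12) + 0.605·(-0.65,-4.94) = (-1.4361,-4.6161)
  v5: (1-0.605)·(2.89,-1.92) + 0.605·(5.94,-4.56) = (4.7353,-3.5172)
Shoelace sum Σ(x_i·y_{i+1} − x_{i+1}·y_i):
  i=1: 3.0202·2.0203 − -0.7359·3.2796 = +8.5151 (running +8.5151)
  i=2: -0.7359·-3.6920 − -2.9064·2.0203 = +8.5886 (running +17.1037)
  i=3: -2.9064·-4.6161 − -1.4361·-3.6920 = +8.1146 (running +25.2184)
  i=4: -1.4361·-3.5172 − 4.7353·-4.6161 = +26.9093 (running +52.1276)
  i=5: 4.7353·3.2796 − 3.0202·-3.5172 = +26.1525 (running +78.2802)
Area = |Σ|/2 = |78.2802|/2 = 39.1401

Area at t=0.605: 39.1401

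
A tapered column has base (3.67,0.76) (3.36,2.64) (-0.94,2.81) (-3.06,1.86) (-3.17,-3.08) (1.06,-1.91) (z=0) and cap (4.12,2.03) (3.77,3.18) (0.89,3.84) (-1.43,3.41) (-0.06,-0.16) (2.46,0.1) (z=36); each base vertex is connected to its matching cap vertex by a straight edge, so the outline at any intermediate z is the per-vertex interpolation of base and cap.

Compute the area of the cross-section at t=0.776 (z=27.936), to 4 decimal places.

Cross-section at t=0.776: each vertex is (1-t)·p0[i] + t·p1[i].
  v1: (1-0.776)·(3.67,0.76) + 0.776·(4.12,2.03) = (4.0192,1.7455)
  v2: (1-0.776)·(3.36,2.64) + 0.776·(3.77,3.18) = (3.6782,3.0590)
  v3: (1-0.776)·(-0.94,2.81) + 0.776·(0.89,3.84) = (0.4801,3.6093)
  v4: (1-0.776)·(-3.06,1.86) + 0.776·(-1.43,3.41) = (-1.7951,3.0628)
  v5: (1-0.776)·(-3.17,-3.08) + 0.776·(-0.06,-0.16) = (-0.7566,-0.8141)
  v6: (1-0.776)·(1.06,-1.91) + 0.776·(2.46,0.1) = (2.1464,-0.3502)
Shoelace sum Σ(x_i·y_{i+1} − x_{i+1}·y_i):
  i=1: 4.0192·3.0590 − 3.6782·1.7455 = +5.8746 (running +5.8746)
  i=2: 3.6782·3.6093 − 0.4801·3.0590 = +11.8069 (running +17.6815)
  i=3: 0.4801·3.0628 − -1.7951·3.6093 = +7.9495 (running +25.6310)
  i=4: -1.7951·-0.8141 − -0.7566·3.0628 = +3.7788 (running +29.4098)
  i=5: -0.7566·-0.3502 − 2.1464·-0.8141 = +2.0123 (running +31.4222)
  i=6: 2.1464·1.7455 − 4.0192·-0.3502 = +5.1543 (running +36.5764)
Area = |Σ|/2 = |36.5764|/2 = 18.2882

Area at t=0.776: 18.2882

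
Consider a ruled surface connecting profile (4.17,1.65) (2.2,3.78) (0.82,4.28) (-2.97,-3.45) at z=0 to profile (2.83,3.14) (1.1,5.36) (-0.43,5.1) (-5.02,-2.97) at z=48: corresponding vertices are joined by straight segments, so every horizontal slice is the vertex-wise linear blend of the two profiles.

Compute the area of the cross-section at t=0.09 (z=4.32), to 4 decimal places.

Area at t=0.09: 18.9989

Cross-section at t=0.09: each vertex is (1-t)·p0[i] + t·p1[i].
  v1: (1-0.09)·(4.17,1.65) + 0.09·(2.83,3.14) = (4.0494,1.7841)
  v2: (1-0.09)·(2.2,3.78) + 0.09·(1.1,5.36) = (2.1010,3.9222)
  v3: (1-0.09)·(0.82,4.28) + 0.09·(-0.43,5.1) = (0.7075,4.3538)
  v4: (1-0.09)·(-2.97,-3.45) + 0.09·(-5.02,-2.97) = (-3.1545,-3.4068)
Shoelace sum Σ(x_i·y_{i+1} − x_{i+1}·y_i):
  i=1: 4.0494·3.9222 − 2.1010·1.7841 = +12.1342 (running +12.1342)
  i=2: 2.1010·4.3538 − 0.7075·3.9222 = +6.3724 (running +18.5065)
  i=3: 0.7075·-3.4068 − -3.1545·4.3538 = +11.3238 (running +29.8303)
  i=4: -3.1545·1.7841 − 4.0494·-3.4068 = +8.1676 (running +37.9978)
Area = |Σ|/2 = |37.9978|/2 = 18.9989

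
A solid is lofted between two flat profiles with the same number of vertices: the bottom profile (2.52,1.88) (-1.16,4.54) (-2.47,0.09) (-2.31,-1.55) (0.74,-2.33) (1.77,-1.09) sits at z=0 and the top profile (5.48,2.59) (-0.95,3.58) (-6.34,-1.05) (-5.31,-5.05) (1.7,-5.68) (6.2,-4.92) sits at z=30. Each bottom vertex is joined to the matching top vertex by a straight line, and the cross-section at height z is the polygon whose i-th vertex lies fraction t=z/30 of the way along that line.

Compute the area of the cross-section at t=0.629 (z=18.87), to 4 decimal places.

Area at t=0.629: 60.2335

Cross-section at t=0.629: each vertex is (1-t)·p0[i] + t·p1[i].
  v1: (1-0.629)·(2.52,1.88) + 0.629·(5.48,2.59) = (4.3818,2.3266)
  v2: (1-0.629)·(-1.16,4.54) + 0.629·(-0.95,3.58) = (-1.0279,3.9362)
  v3: (1-0.629)·(-2.47,0.09) + 0.629·(-6.34,-1.05) = (-4.9042,-0.6271)
  v4: (1-0.629)·(-2.31,-1.55) + 0.629·(-5.31,-5.05) = (-4.1970,-3.7515)
  v5: (1-0.629)·(0.74,-2.33) + 0.629·(1.7,-5.68) = (1.3438,-4.4371)
  v6: (1-0.629)·(1.77,-1.09) + 0.629·(6.2,-4.92) = (4.5565,-3.4991)
Shoelace sum Σ(x_i·y_{i+1} − x_{i+1}·y_i):
  i=1: 4.3818·3.9362 − -1.0279·2.3266 = +19.6391 (running +19.6391)
  i=2: -1.0279·-0.6271 − -4.9042·3.9362 = +19.9484 (running +39.5875)
  i=3: -4.9042·-3.7515 − -4.1970·-0.6271 = +15.7664 (running +55.3540)
  i=4: -4.1970·-4.4371 − 1.3438·-3.7515 = +23.6641 (running +79.0181)
  i=5: 1.3438·-3.4991 − 4.5565·-4.4371 = +15.5156 (running +94.5337)
  i=6: 4.5565·2.3266 − 4.3818·-3.4991 = +25.9334 (running +120.4671)
Area = |Σ|/2 = |120.4671|/2 = 60.2335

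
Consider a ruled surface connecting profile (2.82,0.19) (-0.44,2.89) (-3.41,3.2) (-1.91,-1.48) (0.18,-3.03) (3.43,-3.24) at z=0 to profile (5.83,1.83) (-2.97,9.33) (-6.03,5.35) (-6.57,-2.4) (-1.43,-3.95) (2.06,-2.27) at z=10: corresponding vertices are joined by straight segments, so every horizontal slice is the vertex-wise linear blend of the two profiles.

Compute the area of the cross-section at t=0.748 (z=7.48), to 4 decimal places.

Area at t=0.748: 77.8334

Cross-section at t=0.748: each vertex is (1-t)·p0[i] + t·p1[i].
  v1: (1-0.748)·(2.82,0.19) + 0.748·(5.83,1.83) = (5.0715,1.4167)
  v2: (1-0.748)·(-0.44,2.89) + 0.748·(-2.97,9.33) = (-2.3324,7.7071)
  v3: (1-0.748)·(-3.41,3.2) + 0.748·(-6.03,5.35) = (-5.3698,4.8082)
  v4: (1-0.748)·(-1.91,-1.48) + 0.748·(-6.57,-2.4) = (-5.3957,-2.1682)
  v5: (1-0.748)·(0.18,-3.03) + 0.748·(-1.43,-3.95) = (-1.0243,-3.7182)
  v6: (1-0.748)·(3.43,-3.24) + 0.748·(2.06,-2.27) = (2.4052,-2.5144)
Shoelace sum Σ(x_i·y_{i+1} − x_{i+1}·y_i):
  i=1: 5.0715·7.7071 − -2.3324·1.4167 = +42.3909 (running +42.3909)
  i=2: -2.3324·4.8082 − -5.3698·7.7071 = +30.1705 (running +72.5615)
  i=3: -5.3698·-2.1682 − -5.3957·4.8082 = +37.5860 (running +110.1475)
  i=4: -5.3957·-3.7182 − -1.0243·-2.1682 = +17.8412 (running +127.9887)
  i=5: -1.0243·-2.5144 − 2.4052·-3.7182 = +11.5186 (running +139.5072)
  i=6: 2.4052·1.4167 − 5.0715·-2.5144 = +16.1595 (running +155.6667)
Area = |Σ|/2 = |155.6667|/2 = 77.8334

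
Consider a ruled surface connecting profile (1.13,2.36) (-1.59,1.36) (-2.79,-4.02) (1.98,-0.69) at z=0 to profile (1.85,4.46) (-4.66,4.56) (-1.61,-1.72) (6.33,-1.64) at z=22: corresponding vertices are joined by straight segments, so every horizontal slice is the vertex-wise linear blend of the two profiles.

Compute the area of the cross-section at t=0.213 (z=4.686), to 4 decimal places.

Area at t=0.213: 21.9271

Cross-section at t=0.213: each vertex is (1-t)·p0[i] + t·p1[i].
  v1: (1-0.213)·(1.13,2.36) + 0.213·(1.85,4.46) = (1.2834,2.8073)
  v2: (1-0.213)·(-1.59,1.36) + 0.213·(-4.66,4.56) = (-2.2439,2.0416)
  v3: (1-0.213)·(-2.79,-4.02) + 0.213·(-1.61,-1.72) = (-2.5387,-3.5301)
  v4: (1-0.213)·(1.98,-0.69) + 0.213·(6.33,-1.64) = (2.9066,-0.8923)
Shoelace sum Σ(x_i·y_{i+1} − x_{i+1}·y_i):
  i=1: 1.2834·2.0416 − -2.2439·2.8073 = +8.9194 (running +8.9194)
  i=2: -2.2439·-3.5301 − -2.5387·2.0416 = +13.1042 (running +22.0236)
  i=3: -2.5387·-0.8923 − 2.9066·-3.5301 = +12.5258 (running +34.5494)
  i=4: 2.9066·2.8073 − 1.2834·-0.8923 = +9.3048 (running +43.8541)
Area = |Σ|/2 = |43.8541|/2 = 21.9271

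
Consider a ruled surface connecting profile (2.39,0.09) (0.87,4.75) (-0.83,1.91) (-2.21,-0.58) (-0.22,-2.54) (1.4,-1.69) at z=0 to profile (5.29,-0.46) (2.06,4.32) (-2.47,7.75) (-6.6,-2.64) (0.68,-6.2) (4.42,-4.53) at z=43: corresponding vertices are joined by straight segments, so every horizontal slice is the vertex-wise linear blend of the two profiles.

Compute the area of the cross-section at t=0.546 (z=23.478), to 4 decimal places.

Cross-section at t=0.546: each vertex is (1-t)·p0[i] + t·p1[i].
  v1: (1-0.546)·(2.39,0.09) + 0.546·(5.29,-0.46) = (3.9734,-0.2103)
  v2: (1-0.546)·(0.87,4.75) + 0.546·(2.06,4.32) = (1.5197,4.5152)
  v3: (1-0.546)·(-0.83,1.91) + 0.546·(-2.47,7.75) = (-1.7254,5.0986)
  v4: (1-0.546)·(-2.21,-0.58) + 0.546·(-6.6,-2.64) = (-4.6069,-1.7048)
  v5: (1-0.546)·(-0.22,-2.54) + 0.546·(0.68,-6.2) = (0.2714,-4.5384)
  v6: (1-0.546)·(1.4,-1.69) + 0.546·(4.42,-4.53) = (3.0489,-3.2406)
Shoelace sum Σ(x_i·y_{i+1} − x_{i+1}·y_i):
  i=1: 3.9734·4.5152 − 1.5197·-0.2103 = +18.2604 (running +18.2604)
  i=2: 1.5197·5.0986 − -1.7254·4.5152 = +15.5393 (running +33.7997)
  i=3: -1.7254·-1.7048 − -4.6069·5.0986 = +26.4306 (running +60.2303)
  i=4: -4.6069·-4.5384 − 0.2714·-1.7048 = +21.3706 (running +81.6009)
  i=5: 0.2714·-3.2406 − 3.0489·-4.5384 = +12.9576 (running +94.5585)
  i=6: 3.0489·-0.2103 − 3.9734·-3.2406 = +12.2352 (running +106.7937)
Area = |Σ|/2 = |106.7937|/2 = 53.3968

Area at t=0.546: 53.3968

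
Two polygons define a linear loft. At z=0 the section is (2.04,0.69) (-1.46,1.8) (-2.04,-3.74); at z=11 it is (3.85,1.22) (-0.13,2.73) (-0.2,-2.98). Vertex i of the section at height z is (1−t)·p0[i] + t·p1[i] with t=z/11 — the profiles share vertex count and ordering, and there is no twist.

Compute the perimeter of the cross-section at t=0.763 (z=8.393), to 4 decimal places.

Cross-section at t=0.763: each vertex is (1-t)·p0[i] + t·p1[i].
  v1: (1-0.763)·(2.04,0.69) + 0.763·(3.85,1.22) = (3.4210,1.0944)
  v2: (1-0.763)·(-1.46,1.8) + 0.763·(-0.13,2.73) = (-0.4452,2.5096)
  v3: (1-0.763)·(-2.04,-3.74) + 0.763·(-0.2,-2.98) = (-0.6361,-3.1601)
Perimeter = Σ |v_{i+1} − v_i|:
  edge 1→2: √(-3.8662² + 1.4152²) = 4.1171 (running 4.1171)
  edge 2→3: √(-0.1909² + -5.6697²) = 5.6729 (running 9.7900)
  edge 3→1: √(4.0571² + 4.2545²) = 5.8789 (running 15.6689)
Perimeter = 15.6689

Perimeter at t=0.763: 15.6689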